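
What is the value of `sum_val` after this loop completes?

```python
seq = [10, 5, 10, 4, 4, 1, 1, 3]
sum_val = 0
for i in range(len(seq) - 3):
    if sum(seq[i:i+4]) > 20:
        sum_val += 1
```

Let's trace through this code step by step.

Initialize: seq = [10, 5, 10, 4, 4, 1, 1, 3]
Initialize: sum_val = 0
Entering loop: for i in range(len(seq) - 3):
After iteration 1: i = 0, sum_val = 1
After iteration 2: i = 1, sum_val = 2
After iteration 3: i = 2, sum_val = 2
After iteration 4: i = 3, sum_val = 2
After iteration 5: i = 4, sum_val = 2
Loop ends.

Final answer: 2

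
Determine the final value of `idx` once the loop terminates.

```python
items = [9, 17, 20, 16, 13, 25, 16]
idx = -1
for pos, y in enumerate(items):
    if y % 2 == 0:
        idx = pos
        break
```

Let's trace through this code step by step.

Initialize: items = [9, 17, 20, 16, 13, 25, 16]
Initialize: idx = -1
Entering loop: for pos, y in enumerate(items):
After iteration 1: pos = 0, y = 9, idx = -1
After iteration 2: pos = 1, y = 17, idx = -1
After iteration 3: pos = 2, y = 20, idx = 2
Loop ends.

Final answer: 2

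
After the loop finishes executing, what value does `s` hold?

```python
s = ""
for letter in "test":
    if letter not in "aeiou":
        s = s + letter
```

Let's trace through this code step by step.

Initialize: s = ''
Entering loop: for letter in "test":
After iteration 1: letter = 't', s = 't'
After iteration 2: letter = 'e', s = 't'
After iteration 3: letter = 's', s = 'ts'
After iteration 4: letter = 't', s = 'tst'
Loop ends.

Final answer: 'tst'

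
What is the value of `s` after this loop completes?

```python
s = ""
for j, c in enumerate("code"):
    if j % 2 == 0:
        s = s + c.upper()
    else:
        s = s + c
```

Let's trace through this code step by step.

Initialize: s = ''
Entering loop: for j, c in enumerate("code"):
After iteration 1: j = 0, c = 'c', s = 'C'
After iteration 2: j = 1, c = 'o', s = 'Co'
After iteration 3: j = 2, c = 'd', s = 'CoD'
After iteration 4: j = 3, c = 'e', s = 'CoDe'
Loop ends.

Final answer: 'CoDe'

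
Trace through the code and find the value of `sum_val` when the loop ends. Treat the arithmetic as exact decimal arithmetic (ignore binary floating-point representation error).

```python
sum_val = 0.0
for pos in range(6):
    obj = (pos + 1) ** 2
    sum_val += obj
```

Let's trace through this code step by step.

Initialize: sum_val = 0.0
Entering loop: for pos in range(6):
After iteration 1: pos = 0, sum_val = 1.0, obj = 1
After iteration 2: pos = 1, sum_val = 5.0, obj = 4
After iteration 3: pos = 2, sum_val = 14.0, obj = 9
After iteration 4: pos = 3, sum_val = 30.0, obj = 16
After iteration 5: pos = 4, sum_val = 55.0, obj = 25
After iteration 6: pos = 5, sum_val = 91.0, obj = 36
Loop ends.

Final answer: 91.0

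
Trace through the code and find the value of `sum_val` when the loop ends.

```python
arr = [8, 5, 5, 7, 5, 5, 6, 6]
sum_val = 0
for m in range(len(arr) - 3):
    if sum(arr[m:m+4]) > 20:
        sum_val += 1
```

Let's trace through this code step by step.

Initialize: arr = [8, 5, 5, 7, 5, 5, 6, 6]
Initialize: sum_val = 0
Entering loop: for m in range(len(arr) - 3):
After iteration 1: m = 0, sum_val = 1
After iteration 2: m = 1, sum_val = 2
After iteration 3: m = 2, sum_val = 3
After iteration 4: m = 3, sum_val = 4
After iteration 5: m = 4, sum_val = 5
Loop ends.

Final answer: 5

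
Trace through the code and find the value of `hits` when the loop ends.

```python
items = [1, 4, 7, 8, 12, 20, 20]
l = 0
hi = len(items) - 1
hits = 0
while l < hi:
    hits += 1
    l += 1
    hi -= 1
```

Let's trace through this code step by step.

Initialize: items = [1, 4, 7, 8, 12, 20, 20]
Initialize: l = 0
Initialize: hi = 6
Initialize: hits = 0
Entering loop: while l < hi:
After iteration 1: l = 1, hi = 5, hits = 1
After iteration 2: l = 2, hi = 4, hits = 2
After iteration 3: l = 3, hi = 3, hits = 3
Loop ends.

Final answer: 3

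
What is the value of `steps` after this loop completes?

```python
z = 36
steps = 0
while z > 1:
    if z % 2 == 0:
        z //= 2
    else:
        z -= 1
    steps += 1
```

Let's trace through this code step by step.

Initialize: z = 36
Initialize: steps = 0
Entering loop: while z > 1:
After iteration 1: z = 18, steps = 1
After iteration 2: z = 9, steps = 2
After iteration 3: z = 8, steps = 3
After iteration 4: z = 4, steps = 4
After iteration 5: z = 2, steps = 5
After iteration 6: z = 1, steps = 6
Loop ends.

Final answer: 6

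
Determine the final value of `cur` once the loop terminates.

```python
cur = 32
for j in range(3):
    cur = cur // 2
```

Let's trace through this code step by step.

Initialize: cur = 32
Entering loop: for j in range(3):
After iteration 1: j = 0, cur = 16
After iteration 2: j = 1, cur = 8
After iteration 3: j = 2, cur = 4
Loop ends.

Final answer: 4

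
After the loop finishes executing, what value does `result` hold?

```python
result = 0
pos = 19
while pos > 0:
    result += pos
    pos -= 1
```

Let's trace through this code step by step.

Initialize: result = 0
Initialize: pos = 19
Entering loop: while pos > 0:
After iteration 1: result = 19, pos = 18
After iteration 2: result = 37, pos = 17
After iteration 3: result = 54, pos = 16
After iteration 4: result = 70, pos = 15
After iteration 5: result = 85, pos = 14
After iteration 6: result = 99, pos = 13
After iteration 7: result = 112, pos = 12
After iteration 8: result = 124, pos = 11
After iteration 9: result = 135, pos = 10
After iteration 10: result = 145, pos = 9
After iteration 11: result = 154, pos = 8
After iteration 12: result = 162, pos = 7
After iteration 13: result = 169, pos = 6
After iteration 14: result = 175, pos = 5
After iteration 15: result = 180, pos = 4
After iteration 16: result = 184, pos = 3
After iteration 17: result = 187, pos = 2
After iteration 18: result = 189, pos = 1
After iteration 19: result = 190, pos = 0
Loop ends.

Final answer: 190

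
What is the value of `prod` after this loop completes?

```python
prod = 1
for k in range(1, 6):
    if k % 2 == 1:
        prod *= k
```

Let's trace through this code step by step.

Initialize: prod = 1
Entering loop: for k in range(1, 6):
After iteration 1: k = 1, prod = 1
After iteration 2: k = 2, prod = 1
After iteration 3: k = 3, prod = 3
After iteration 4: k = 4, prod = 3
After iteration 5: k = 5, prod = 15
Loop ends.

Final answer: 15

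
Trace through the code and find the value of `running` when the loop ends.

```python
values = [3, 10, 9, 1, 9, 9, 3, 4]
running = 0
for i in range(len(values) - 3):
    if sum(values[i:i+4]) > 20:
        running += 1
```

Let's trace through this code step by step.

Initialize: values = [3, 10, 9, 1, 9, 9, 3, 4]
Initialize: running = 0
Entering loop: for i in range(len(values) - 3):
After iteration 1: i = 0, running = 1
After iteration 2: i = 1, running = 2
After iteration 3: i = 2, running = 3
After iteration 4: i = 3, running = 4
After iteration 5: i = 4, running = 5
Loop ends.

Final answer: 5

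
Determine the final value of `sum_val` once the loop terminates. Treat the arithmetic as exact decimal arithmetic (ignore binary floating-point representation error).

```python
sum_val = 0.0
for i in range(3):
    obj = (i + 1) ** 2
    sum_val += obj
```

Let's trace through this code step by step.

Initialize: sum_val = 0.0
Entering loop: for i in range(3):
After iteration 1: i = 0, sum_val = 1.0, obj = 1
After iteration 2: i = 1, sum_val = 5.0, obj = 4
After iteration 3: i = 2, sum_val = 14.0, obj = 9
Loop ends.

Final answer: 14.0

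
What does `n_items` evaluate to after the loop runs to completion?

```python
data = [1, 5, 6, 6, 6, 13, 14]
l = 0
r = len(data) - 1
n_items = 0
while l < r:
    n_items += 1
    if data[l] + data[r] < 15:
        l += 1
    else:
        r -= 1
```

Let's trace through this code step by step.

Initialize: data = [1, 5, 6, 6, 6, 13, 14]
Initialize: l = 0
Initialize: r = 6
Initialize: n_items = 0
Entering loop: while l < r:
After iteration 1: l = 0, r = 5, n_items = 1
After iteration 2: l = 1, r = 5, n_items = 2
After iteration 3: l = 1, r = 4, n_items = 3
After iteration 4: l = 2, r = 4, n_items = 4
After iteration 5: l = 3, r = 4, n_items = 5
After iteration 6: l = 4, r = 4, n_items = 6
Loop ends.

Final answer: 6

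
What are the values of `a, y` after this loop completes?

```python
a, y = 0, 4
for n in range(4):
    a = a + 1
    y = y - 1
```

Let's trace through this code step by step.

Initialize: a = 0
Initialize: y = 4
Entering loop: for n in range(4):
After iteration 1: n = 0, a = 1, y = 3
After iteration 2: n = 1, a = 2, y = 2
After iteration 3: n = 2, a = 3, y = 1
After iteration 4: n = 3, a = 4, y = 0
Loop ends.

Final answer: 4, 0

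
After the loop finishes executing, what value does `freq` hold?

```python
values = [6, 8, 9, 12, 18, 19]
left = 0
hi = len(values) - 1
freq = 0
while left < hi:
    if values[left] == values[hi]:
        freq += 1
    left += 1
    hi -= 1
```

Let's trace through this code step by step.

Initialize: values = [6, 8, 9, 12, 18, 19]
Initialize: left = 0
Initialize: hi = 5
Initialize: freq = 0
Entering loop: while left < hi:
After iteration 1: left = 1, hi = 4, freq = 0
After iteration 2: left = 2, hi = 3, freq = 0
After iteration 3: left = 3, hi = 2, freq = 0
Loop ends.

Final answer: 0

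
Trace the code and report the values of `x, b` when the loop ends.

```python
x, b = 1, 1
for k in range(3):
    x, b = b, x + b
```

Let's trace through this code step by step.

Initialize: x = 1
Initialize: b = 1
Entering loop: for k in range(3):
After iteration 1: k = 0, x = 1, b = 2
After iteration 2: k = 1, x = 2, b = 3
After iteration 3: k = 2, x = 3, b = 5
Loop ends.

Final answer: 3, 5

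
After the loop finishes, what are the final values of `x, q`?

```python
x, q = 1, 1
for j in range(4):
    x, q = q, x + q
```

Let's trace through this code step by step.

Initialize: x = 1
Initialize: q = 1
Entering loop: for j in range(4):
After iteration 1: j = 0, x = 1, q = 2
After iteration 2: j = 1, x = 2, q = 3
After iteration 3: j = 2, x = 3, q = 5
After iteration 4: j = 3, x = 5, q = 8
Loop ends.

Final answer: 5, 8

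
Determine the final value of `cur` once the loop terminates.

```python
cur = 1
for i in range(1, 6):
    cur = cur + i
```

Let's trace through this code step by step.

Initialize: cur = 1
Entering loop: for i in range(1, 6):
After iteration 1: i = 1, cur = 2
After iteration 2: i = 2, cur = 4
After iteration 3: i = 3, cur = 7
After iteration 4: i = 4, cur = 11
After iteration 5: i = 5, cur = 16
Loop ends.

Final answer: 16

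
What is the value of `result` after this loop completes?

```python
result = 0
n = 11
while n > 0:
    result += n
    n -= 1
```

Let's trace through this code step by step.

Initialize: result = 0
Initialize: n = 11
Entering loop: while n > 0:
After iteration 1: result = 11, n = 10
After iteration 2: result = 21, n = 9
After iteration 3: result = 30, n = 8
After iteration 4: result = 38, n = 7
After iteration 5: result = 45, n = 6
After iteration 6: result = 51, n = 5
After iteration 7: result = 56, n = 4
After iteration 8: result = 60, n = 3
After iteration 9: result = 63, n = 2
After iteration 10: result = 65, n = 1
After iteration 11: result = 66, n = 0
Loop ends.

Final answer: 66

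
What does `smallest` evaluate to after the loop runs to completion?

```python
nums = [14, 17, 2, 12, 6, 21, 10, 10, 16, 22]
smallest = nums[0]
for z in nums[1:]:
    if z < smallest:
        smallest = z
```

Let's trace through this code step by step.

Initialize: nums = [14, 17, 2, 12, 6, 21, 10, 10, 16, 22]
Initialize: smallest = 14
Entering loop: for z in nums[1:]:
After iteration 1: z = 17, smallest = 14
After iteration 2: z = 2, smallest = 2
After iteration 3: z = 12, smallest = 2
After iteration 4: z = 6, smallest = 2
After iteration 5: z = 21, smallest = 2
After iteration 6: z = 10, smallest = 2
After iteration 7: z = 10, smallest = 2
After iteration 8: z = 16, smallest = 2
After iteration 9: z = 22, smallest = 2
Loop ends.

Final answer: 2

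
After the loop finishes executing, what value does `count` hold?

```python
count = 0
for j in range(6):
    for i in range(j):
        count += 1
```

Let's trace through this code step by step.

Initialize: count = 0
Entering loop: for j in range(6):
After iteration 1: j = 0, count = 0
After iteration 2: j = 1, count = 1, i = 0
After iteration 3: j = 2, count = 3, i = 1
After iteration 4: j = 3, count = 6, i = 2
After iteration 5: j = 4, count = 10, i = 3
After iteration 6: j = 5, count = 15, i = 4
Loop ends.

Final answer: 15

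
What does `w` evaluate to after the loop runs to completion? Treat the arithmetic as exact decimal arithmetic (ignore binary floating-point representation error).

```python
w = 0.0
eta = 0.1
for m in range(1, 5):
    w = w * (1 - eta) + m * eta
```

Let's trace through this code step by step.

Initialize: w = 0.0
Initialize: eta = 0.1
Entering loop: for m in range(1, 5):
After iteration 1: m = 1, w = 0.1
After iteration 2: m = 2, w = 0.29
After iteration 3: m = 3, w = 0.561
After iteration 4: m = 4, w = 0.9049
Loop ends.

Final answer: 0.9049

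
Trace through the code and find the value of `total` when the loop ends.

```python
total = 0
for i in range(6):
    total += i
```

Let's trace through this code step by step.

Initialize: total = 0
Entering loop: for i in range(6):
After iteration 1: i = 0, total = 0
After iteration 2: i = 1, total = 1
After iteration 3: i = 2, total = 3
After iteration 4: i = 3, total = 6
After iteration 5: i = 4, total = 10
After iteration 6: i = 5, total = 15
Loop ends.

Final answer: 15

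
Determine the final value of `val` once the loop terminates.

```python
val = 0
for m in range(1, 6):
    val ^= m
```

Let's trace through this code step by step.

Initialize: val = 0
Entering loop: for m in range(1, 6):
After iteration 1: m = 1, val = 1
After iteration 2: m = 2, val = 3
After iteration 3: m = 3, val = 0
After iteration 4: m = 4, val = 4
After iteration 5: m = 5, val = 1
Loop ends.

Final answer: 1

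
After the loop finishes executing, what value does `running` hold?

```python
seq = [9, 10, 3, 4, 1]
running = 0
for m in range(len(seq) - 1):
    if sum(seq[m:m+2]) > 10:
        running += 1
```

Let's trace through this code step by step.

Initialize: seq = [9, 10, 3, 4, 1]
Initialize: running = 0
Entering loop: for m in range(len(seq) - 1):
After iteration 1: m = 0, running = 1
After iteration 2: m = 1, running = 2
After iteration 3: m = 2, running = 2
After iteration 4: m = 3, running = 2
Loop ends.

Final answer: 2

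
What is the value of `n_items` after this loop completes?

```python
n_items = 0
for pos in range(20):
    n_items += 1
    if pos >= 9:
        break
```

Let's trace through this code step by step.

Initialize: n_items = 0
Entering loop: for pos in range(20):
After iteration 1: pos = 0, n_items = 1
After iteration 2: pos = 1, n_items = 2
After iteration 3: pos = 2, n_items = 3
After iteration 4: pos = 3, n_items = 4
After iteration 5: pos = 4, n_items = 5
After iteration 6: pos = 5, n_items = 6
After iteration 7: pos = 6, n_items = 7
After iteration 8: pos = 7, n_items = 8
After iteration 9: pos = 8, n_items = 9
After iteration 10: pos = 9, n_items = 10
Loop ends.

Final answer: 10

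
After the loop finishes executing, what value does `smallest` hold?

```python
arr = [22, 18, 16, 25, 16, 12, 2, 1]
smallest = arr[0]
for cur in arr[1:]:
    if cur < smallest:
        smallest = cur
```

Let's trace through this code step by step.

Initialize: arr = [22, 18, 16, 25, 16, 12, 2, 1]
Initialize: smallest = 22
Entering loop: for cur in arr[1:]:
After iteration 1: cur = 18, smallest = 18
After iteration 2: cur = 16, smallest = 16
After iteration 3: cur = 25, smallest = 16
After iteration 4: cur = 16, smallest = 16
After iteration 5: cur = 12, smallest = 12
After iteration 6: cur = 2, smallest = 2
After iteration 7: cur = 1, smallest = 1
Loop ends.

Final answer: 1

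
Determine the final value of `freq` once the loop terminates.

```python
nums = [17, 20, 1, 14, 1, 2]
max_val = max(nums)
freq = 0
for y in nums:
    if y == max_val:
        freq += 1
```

Let's trace through this code step by step.

Initialize: nums = [17, 20, 1, 14, 1, 2]
Initialize: max_val = 20
Initialize: freq = 0
Entering loop: for y in nums:
After iteration 1: y = 17, freq = 0
After iteration 2: y = 20, freq = 1
After iteration 3: y = 1, freq = 1
After iteration 4: y = 14, freq = 1
After iteration 5: y = 1, freq = 1
After iteration 6: y = 2, freq = 1
Loop ends.

Final answer: 1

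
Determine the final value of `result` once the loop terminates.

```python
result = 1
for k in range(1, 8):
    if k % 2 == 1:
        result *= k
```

Let's trace through this code step by step.

Initialize: result = 1
Entering loop: for k in range(1, 8):
After iteration 1: k = 1, result = 1
After iteration 2: k = 2, result = 1
After iteration 3: k = 3, result = 3
After iteration 4: k = 4, result = 3
After iteration 5: k = 5, result = 15
After iteration 6: k = 6, result = 15
After iteration 7: k = 7, result = 105
Loop ends.

Final answer: 105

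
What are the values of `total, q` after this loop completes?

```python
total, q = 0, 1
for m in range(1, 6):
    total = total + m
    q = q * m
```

Let's trace through this code step by step.

Initialize: total = 0
Initialize: q = 1
Entering loop: for m in range(1, 6):
After iteration 1: m = 1, total = 1, q = 1
After iteration 2: m = 2, total = 3, q = 2
After iteration 3: m = 3, total = 6, q = 6
After iteration 4: m = 4, total = 10, q = 24
After iteration 5: m = 5, total = 15, q = 120
Loop ends.

Final answer: 15, 120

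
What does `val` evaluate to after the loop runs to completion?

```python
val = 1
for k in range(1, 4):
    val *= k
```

Let's trace through this code step by step.

Initialize: val = 1
Entering loop: for k in range(1, 4):
After iteration 1: k = 1, val = 1
After iteration 2: k = 2, val = 2
After iteration 3: k = 3, val = 6
Loop ends.

Final answer: 6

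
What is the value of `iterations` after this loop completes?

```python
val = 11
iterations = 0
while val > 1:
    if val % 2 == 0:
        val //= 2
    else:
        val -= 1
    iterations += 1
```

Let's trace through this code step by step.

Initialize: val = 11
Initialize: iterations = 0
Entering loop: while val > 1:
After iteration 1: val = 10, iterations = 1
After iteration 2: val = 5, iterations = 2
After iteration 3: val = 4, iterations = 3
After iteration 4: val = 2, iterations = 4
After iteration 5: val = 1, iterations = 5
Loop ends.

Final answer: 5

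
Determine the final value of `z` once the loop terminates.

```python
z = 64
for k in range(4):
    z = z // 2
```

Let's trace through this code step by step.

Initialize: z = 64
Entering loop: for k in range(4):
After iteration 1: k = 0, z = 32
After iteration 2: k = 1, z = 16
After iteration 3: k = 2, z = 8
After iteration 4: k = 3, z = 4
Loop ends.

Final answer: 4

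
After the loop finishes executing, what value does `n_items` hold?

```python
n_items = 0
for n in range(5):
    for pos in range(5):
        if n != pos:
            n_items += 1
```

Let's trace through this code step by step.

Initialize: n_items = 0
Entering loop: for n in range(5):
After iteration 1: n = 0, n_items = 4
After iteration 2: n = 1, n_items = 8
After iteration 3: n = 2, n_items = 12
After iteration 4: n = 3, n_items = 16
After iteration 5: n = 4, n_items = 20
Loop ends.

Final answer: 20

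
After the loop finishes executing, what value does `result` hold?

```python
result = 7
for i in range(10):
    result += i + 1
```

Let's trace through this code step by step.

Initialize: result = 7
Entering loop: for i in range(10):
After iteration 1: i = 0, result = 8
After iteration 2: i = 1, result = 10
After iteration 3: i = 2, result = 13
After iteration 4: i = 3, result = 17
After iteration 5: i = 4, result = 22
After iteration 6: i = 5, result = 28
After iteration 7: i = 6, result = 35
After iteration 8: i = 7, result = 43
After iteration 9: i = 8, result = 52
After iteration 10: i = 9, result = 62
Loop ends.

Final answer: 62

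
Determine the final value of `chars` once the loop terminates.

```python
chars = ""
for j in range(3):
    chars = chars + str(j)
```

Let's trace through this code step by step.

Initialize: chars = ''
Entering loop: for j in range(3):
After iteration 1: j = 0, chars = '0'
After iteration 2: j = 1, chars = '01'
After iteration 3: j = 2, chars = '012'
Loop ends.

Final answer: '012'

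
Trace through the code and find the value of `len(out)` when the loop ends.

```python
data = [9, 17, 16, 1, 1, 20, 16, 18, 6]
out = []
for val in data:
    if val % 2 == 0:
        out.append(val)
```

Let's trace through this code step by step.

Initialize: data = [9, 17, 16, 1, 1, 20, 16, 18, 6]
Initialize: out = []
Entering loop: for val in data:
After iteration 1: val = 9, out = []
After iteration 2: val = 17, out = []
After iteration 3: val = 16, out = [16]
After iteration 4: val = 1, out = [16]
After iteration 5: val = 1, out = [16]
After iteration 6: val = 20, out = [16, 20]
After iteration 7: val = 16, out = [16, 20, 16]
After iteration 8: val = 18, out = [16, 20, 16, 18]
After iteration 9: val = 6, out = [16, 20, 16, 18, 6]
Loop ends.
len(out) = 5

Final answer: 5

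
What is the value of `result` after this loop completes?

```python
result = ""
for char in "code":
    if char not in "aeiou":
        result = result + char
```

Let's trace through this code step by step.

Initialize: result = ''
Entering loop: for char in "code":
After iteration 1: char = 'c', result = 'c'
After iteration 2: char = 'o', result = 'c'
After iteration 3: char = 'd', result = 'cd'
After iteration 4: char = 'e', result = 'cd'
Loop ends.

Final answer: 'cd'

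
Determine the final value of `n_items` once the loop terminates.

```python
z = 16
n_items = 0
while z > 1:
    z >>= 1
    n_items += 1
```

Let's trace through this code step by step.

Initialize: z = 16
Initialize: n_items = 0
Entering loop: while z > 1:
After iteration 1: z = 8, n_items = 1
After iteration 2: z = 4, n_items = 2
After iteration 3: z = 2, n_items = 3
After iteration 4: z = 1, n_items = 4
Loop ends.

Final answer: 4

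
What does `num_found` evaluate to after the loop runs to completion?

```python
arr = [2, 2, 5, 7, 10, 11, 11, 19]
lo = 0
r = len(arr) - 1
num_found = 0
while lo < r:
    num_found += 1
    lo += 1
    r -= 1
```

Let's trace through this code step by step.

Initialize: arr = [2, 2, 5, 7, 10, 11, 11, 19]
Initialize: lo = 0
Initialize: r = 7
Initialize: num_found = 0
Entering loop: while lo < r:
After iteration 1: lo = 1, r = 6, num_found = 1
After iteration 2: lo = 2, r = 5, num_found = 2
After iteration 3: lo = 3, r = 4, num_found = 3
After iteration 4: lo = 4, r = 3, num_found = 4
Loop ends.

Final answer: 4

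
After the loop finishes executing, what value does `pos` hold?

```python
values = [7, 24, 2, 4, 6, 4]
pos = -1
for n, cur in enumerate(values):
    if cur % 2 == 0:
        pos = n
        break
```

Let's trace through this code step by step.

Initialize: values = [7, 24, 2, 4, 6, 4]
Initialize: pos = -1
Entering loop: for n, cur in enumerate(values):
After iteration 1: n = 0, cur = 7, pos = -1
After iteration 2: n = 1, cur = 24, pos = 1
Loop ends.

Final answer: 1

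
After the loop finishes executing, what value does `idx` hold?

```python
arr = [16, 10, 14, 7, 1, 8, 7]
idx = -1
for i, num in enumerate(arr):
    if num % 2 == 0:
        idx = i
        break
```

Let's trace through this code step by step.

Initialize: arr = [16, 10, 14, 7, 1, 8, 7]
Initialize: idx = -1
Entering loop: for i, num in enumerate(arr):
After iteration 1: i = 0, num = 16, idx = 0
Loop ends.

Final answer: 0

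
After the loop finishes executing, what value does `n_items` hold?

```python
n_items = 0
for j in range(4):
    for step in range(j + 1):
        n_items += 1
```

Let's trace through this code step by step.

Initialize: n_items = 0
Entering loop: for j in range(4):
After iteration 1: j = 0, n_items = 1, step = 0
After iteration 2: j = 1, n_items = 3, step = 1
After iteration 3: j = 2, n_items = 6, step = 2
After iteration 4: j = 3, n_items = 10, step = 3
Loop ends.

Final answer: 10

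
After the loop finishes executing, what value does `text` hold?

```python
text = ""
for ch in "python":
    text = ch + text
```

Let's trace through this code step by step.

Initialize: text = ''
Entering loop: for ch in "python":
After iteration 1: ch = 'p', text = 'p'
After iteration 2: ch = 'y', text = 'yp'
After iteration 3: ch = 't', text = 'typ'
After iteration 4: ch = 'h', text = 'htyp'
After iteration 5: ch = 'o', text = 'ohtyp'
After iteration 6: ch = 'n', text = 'nohtyp'
Loop ends.

Final answer: 'nohtyp'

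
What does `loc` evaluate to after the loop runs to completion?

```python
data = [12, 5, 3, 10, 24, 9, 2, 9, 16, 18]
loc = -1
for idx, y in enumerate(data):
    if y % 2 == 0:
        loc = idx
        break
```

Let's trace through this code step by step.

Initialize: data = [12, 5, 3, 10, 24, 9, 2, 9, 16, 18]
Initialize: loc = -1
Entering loop: for idx, y in enumerate(data):
After iteration 1: idx = 0, y = 12, loc = 0
Loop ends.

Final answer: 0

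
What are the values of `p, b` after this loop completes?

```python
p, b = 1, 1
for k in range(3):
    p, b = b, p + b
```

Let's trace through this code step by step.

Initialize: p = 1
Initialize: b = 1
Entering loop: for k in range(3):
After iteration 1: k = 0, p = 1, b = 2
After iteration 2: k = 1, p = 2, b = 3
After iteration 3: k = 2, p = 3, b = 5
Loop ends.

Final answer: 3, 5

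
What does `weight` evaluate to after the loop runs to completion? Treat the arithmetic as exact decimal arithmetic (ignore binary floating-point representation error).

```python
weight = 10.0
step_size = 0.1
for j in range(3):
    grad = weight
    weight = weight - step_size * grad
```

Let's trace through this code step by step.

Initialize: weight = 10.0
Initialize: step_size = 0.1
Entering loop: for j in range(3):
After iteration 1: j = 0, weight = 9.0, grad = 10.0
After iteration 2: j = 1, weight = 8.1, grad = 9.0
After iteration 3: j = 2, weight = 7.29, grad = 8.1
Loop ends.

Final answer: 7.29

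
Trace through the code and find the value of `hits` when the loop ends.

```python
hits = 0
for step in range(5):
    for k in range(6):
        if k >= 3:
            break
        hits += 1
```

Let's trace through this code step by step.

Initialize: hits = 0
Entering loop: for step in range(5):
After iteration 1: step = 0, hits = 3
After iteration 2: step = 1, hits = 6
After iteration 3: step = 2, hits = 9
After iteration 4: step = 3, hits = 12
After iteration 5: step = 4, hits = 15
Loop ends.

Final answer: 15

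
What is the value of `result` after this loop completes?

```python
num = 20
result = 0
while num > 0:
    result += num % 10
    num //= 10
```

Let's trace through this code step by step.

Initialize: num = 20
Initialize: result = 0
Entering loop: while num > 0:
After iteration 1: num = 2, result = 0
After iteration 2: num = 0, result = 2
Loop ends.

Final answer: 2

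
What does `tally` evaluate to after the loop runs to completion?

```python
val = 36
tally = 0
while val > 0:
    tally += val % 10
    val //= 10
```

Let's trace through this code step by step.

Initialize: val = 36
Initialize: tally = 0
Entering loop: while val > 0:
After iteration 1: val = 3, tally = 6
After iteration 2: val = 0, tally = 9
Loop ends.

Final answer: 9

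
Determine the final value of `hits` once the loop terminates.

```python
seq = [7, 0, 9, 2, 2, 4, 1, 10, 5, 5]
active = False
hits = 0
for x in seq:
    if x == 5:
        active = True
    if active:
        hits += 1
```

Let's trace through this code step by step.

Initialize: seq = [7, 0, 9, 2, 2, 4, 1, 10, 5, 5]
Initialize: active = False
Initialize: hits = 0
Entering loop: for x in seq:
After iteration 1: x = 7, active = False, hits = 0
After iteration 2: x = 0, active = False, hits = 0
After iteration 3: x = 9, active = False, hits = 0
After iteration 4: x = 2, active = False, hits = 0
After iteration 5: x = 2, active = False, hits = 0
After iteration 6: x = 4, active = False, hits = 0
After iteration 7: x = 1, active = False, hits = 0
After iteration 8: x = 10, active = False, hits = 0
After iteration 9: x = 5, active = True, hits = 1
After iteration 10: x = 5, active = True, hits = 2
Loop ends.

Final answer: 2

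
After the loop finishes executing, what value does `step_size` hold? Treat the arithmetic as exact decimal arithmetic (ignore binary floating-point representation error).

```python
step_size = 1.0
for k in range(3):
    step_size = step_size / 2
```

Let's trace through this code step by step.

Initialize: step_size = 1.0
Entering loop: for k in range(3):
After iteration 1: k = 0, step_size = 0.5
After iteration 2: k = 1, step_size = 0.25
After iteration 3: k = 2, step_size = 0.125
Loop ends.

Final answer: 0.125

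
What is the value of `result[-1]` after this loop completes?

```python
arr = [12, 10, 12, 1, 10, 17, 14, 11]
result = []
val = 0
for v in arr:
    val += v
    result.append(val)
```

Let's trace through this code step by step.

Initialize: arr = [12, 10, 12, 1, 10, 17, 14, 11]
Initialize: result = []
Initialize: val = 0
Entering loop: for v in arr:
After iteration 1: v = 12, result = [12], val = 12
After iteration 2: v = 10, result = [12, 22], val = 22
After iteration 3: v = 12, result = [12, 22, 34], val = 34
After iteration 4: v = 1, result = [12, 22, 34, 35], val = 35
After iteration 5: v = 10, result = [12, 22, 34, 35, 45], val = 45
After iteration 6: v = 17, result = [12, 22, 34, 35, 45, 62], val = 62
After iteration 7: v = 14, result = [12, 22, 34, 35, 45, 62, 76], val = 76
After iteration 8: v = 11, result = [12, 22, 34, 35, 45, 62, 76, 87], val = 87
Loop ends.
result[-1] = 87

Final answer: 87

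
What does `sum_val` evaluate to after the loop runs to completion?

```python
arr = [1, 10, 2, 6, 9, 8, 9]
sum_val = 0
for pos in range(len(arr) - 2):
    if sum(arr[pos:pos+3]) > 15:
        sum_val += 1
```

Let's trace through this code step by step.

Initialize: arr = [1, 10, 2, 6, 9, 8, 9]
Initialize: sum_val = 0
Entering loop: for pos in range(len(arr) - 2):
After iteration 1: pos = 0, sum_val = 0
After iteration 2: pos = 1, sum_val = 1
After iteration 3: pos = 2, sum_val = 2
After iteration 4: pos = 3, sum_val = 3
After iteration 5: pos = 4, sum_val = 4
Loop ends.

Final answer: 4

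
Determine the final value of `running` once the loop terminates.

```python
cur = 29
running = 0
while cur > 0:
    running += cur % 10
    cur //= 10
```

Let's trace through this code step by step.

Initialize: cur = 29
Initialize: running = 0
Entering loop: while cur > 0:
After iteration 1: cur = 2, running = 9
After iteration 2: cur = 0, running = 11
Loop ends.

Final answer: 11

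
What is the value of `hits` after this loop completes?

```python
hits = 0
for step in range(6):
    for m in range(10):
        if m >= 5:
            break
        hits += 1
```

Let's trace through this code step by step.

Initialize: hits = 0
Entering loop: for step in range(6):
After iteration 1: step = 0, hits = 5
After iteration 2: step = 1, hits = 10
After iteration 3: step = 2, hits = 15
After iteration 4: step = 3, hits = 20
After iteration 5: step = 4, hits = 25
After iteration 6: step = 5, hits = 30
Loop ends.

Final answer: 30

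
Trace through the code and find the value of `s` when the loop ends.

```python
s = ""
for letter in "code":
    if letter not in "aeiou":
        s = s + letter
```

Let's trace through this code step by step.

Initialize: s = ''
Entering loop: for letter in "code":
After iteration 1: letter = 'c', s = 'c'
After iteration 2: letter = 'o', s = 'c'
After iteration 3: letter = 'd', s = 'cd'
After iteration 4: letter = 'e', s = 'cd'
Loop ends.

Final answer: 'cd'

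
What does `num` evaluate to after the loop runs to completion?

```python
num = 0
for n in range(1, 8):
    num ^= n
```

Let's trace through this code step by step.

Initialize: num = 0
Entering loop: for n in range(1, 8):
After iteration 1: n = 1, num = 1
After iteration 2: n = 2, num = 3
After iteration 3: n = 3, num = 0
After iteration 4: n = 4, num = 4
After iteration 5: n = 5, num = 1
After iteration 6: n = 6, num = 7
After iteration 7: n = 7, num = 0
Loop ends.

Final answer: 0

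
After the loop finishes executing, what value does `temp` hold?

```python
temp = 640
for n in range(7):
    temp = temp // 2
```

Let's trace through this code step by step.

Initialize: temp = 640
Entering loop: for n in range(7):
After iteration 1: n = 0, temp = 320
After iteration 2: n = 1, temp = 160
After iteration 3: n = 2, temp = 80
After iteration 4: n = 3, temp = 40
After iteration 5: n = 4, temp = 20
After iteration 6: n = 5, temp = 10
After iteration 7: n = 6, temp = 5
Loop ends.

Final answer: 5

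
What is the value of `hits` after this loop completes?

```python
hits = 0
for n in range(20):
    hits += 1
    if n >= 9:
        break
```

Let's trace through this code step by step.

Initialize: hits = 0
Entering loop: for n in range(20):
After iteration 1: n = 0, hits = 1
After iteration 2: n = 1, hits = 2
After iteration 3: n = 2, hits = 3
After iteration 4: n = 3, hits = 4
After iteration 5: n = 4, hits = 5
After iteration 6: n = 5, hits = 6
After iteration 7: n = 6, hits = 7
After iteration 8: n = 7, hits = 8
After iteration 9: n = 8, hits = 9
After iteration 10: n = 9, hits = 10
Loop ends.

Final answer: 10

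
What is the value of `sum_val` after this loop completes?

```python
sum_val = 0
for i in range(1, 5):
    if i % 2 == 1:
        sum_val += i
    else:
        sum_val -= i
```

Let's trace through this code step by step.

Initialize: sum_val = 0
Entering loop: for i in range(1, 5):
After iteration 1: i = 1, sum_val = 1
After iteration 2: i = 2, sum_val = -1
After iteration 3: i = 3, sum_val = 2
After iteration 4: i = 4, sum_val = -2
Loop ends.

Final answer: -2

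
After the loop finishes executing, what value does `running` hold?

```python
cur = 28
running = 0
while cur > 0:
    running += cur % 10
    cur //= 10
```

Let's trace through this code step by step.

Initialize: cur = 28
Initialize: running = 0
Entering loop: while cur > 0:
After iteration 1: cur = 2, running = 8
After iteration 2: cur = 0, running = 10
Loop ends.

Final answer: 10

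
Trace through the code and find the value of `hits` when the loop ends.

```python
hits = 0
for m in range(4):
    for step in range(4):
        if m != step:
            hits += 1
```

Let's trace through this code step by step.

Initialize: hits = 0
Entering loop: for m in range(4):
After iteration 1: m = 0, hits = 3
After iteration 2: m = 1, hits = 6
After iteration 3: m = 2, hits = 9
After iteration 4: m = 3, hits = 12
Loop ends.

Final answer: 12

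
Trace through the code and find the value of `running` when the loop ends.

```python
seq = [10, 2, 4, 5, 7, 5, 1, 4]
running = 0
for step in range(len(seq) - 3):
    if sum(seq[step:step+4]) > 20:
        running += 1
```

Let's trace through this code step by step.

Initialize: seq = [10, 2, 4, 5, 7, 5, 1, 4]
Initialize: running = 0
Entering loop: for step in range(len(seq) - 3):
After iteration 1: step = 0, running = 1
After iteration 2: step = 1, running = 1
After iteration 3: step = 2, running = 2
After iteration 4: step = 3, running = 2
After iteration 5: step = 4, running = 2
Loop ends.

Final answer: 2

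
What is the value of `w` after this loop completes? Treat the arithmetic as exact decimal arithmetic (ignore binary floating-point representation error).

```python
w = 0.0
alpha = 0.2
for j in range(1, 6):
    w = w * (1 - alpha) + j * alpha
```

Let's trace through this code step by step.

Initialize: w = 0.0
Initialize: alpha = 0.2
Entering loop: for j in range(1, 6):
After iteration 1: j = 1, w = 0.2
After iteration 2: j = 2, w = 0.56
After iteration 3: j = 3, w = 1.048
After iteration 4: j = 4, w = 1.6384
After iteration 5: j = 5, w = 2.31072
Loop ends.

Final answer: 2.31072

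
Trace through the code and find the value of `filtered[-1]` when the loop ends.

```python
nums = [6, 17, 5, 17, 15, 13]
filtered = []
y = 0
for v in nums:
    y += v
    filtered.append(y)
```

Let's trace through this code step by step.

Initialize: nums = [6, 17, 5, 17, 15, 13]
Initialize: filtered = []
Initialize: y = 0
Entering loop: for v in nums:
After iteration 1: v = 6, filtered = [6], y = 6
After iteration 2: v = 17, filtered = [6, 23], y = 23
After iteration 3: v = 5, filtered = [6, 23, 28], y = 28
After iteration 4: v = 17, filtered = [6, 23, 28, 45], y = 45
After iteration 5: v = 15, filtered = [6, 23, 28, 45, 60], y = 60
After iteration 6: v = 13, filtered = [6, 23, 28, 45, 60, 73], y = 73
Loop ends.
filtered[-1] = 73

Final answer: 73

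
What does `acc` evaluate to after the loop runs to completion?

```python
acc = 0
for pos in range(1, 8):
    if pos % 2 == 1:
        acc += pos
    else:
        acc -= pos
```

Let's trace through this code step by step.

Initialize: acc = 0
Entering loop: for pos in range(1, 8):
After iteration 1: pos = 1, acc = 1
After iteration 2: pos = 2, acc = -1
After iteration 3: pos = 3, acc = 2
After iteration 4: pos = 4, acc = -2
After iteration 5: pos = 5, acc = 3
After iteration 6: pos = 6, acc = -3
After iteration 7: pos = 7, acc = 4
Loop ends.

Final answer: 4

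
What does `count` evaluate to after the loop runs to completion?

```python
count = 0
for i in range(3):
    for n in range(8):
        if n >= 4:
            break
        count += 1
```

Let's trace through this code step by step.

Initialize: count = 0
Entering loop: for i in range(3):
After iteration 1: i = 0, count = 4
After iteration 2: i = 1, count = 8
After iteration 3: i = 2, count = 12
Loop ends.

Final answer: 12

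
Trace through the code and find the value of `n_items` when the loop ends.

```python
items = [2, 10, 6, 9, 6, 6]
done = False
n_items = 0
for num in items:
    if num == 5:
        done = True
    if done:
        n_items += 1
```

Let's trace through this code step by step.

Initialize: items = [2, 10, 6, 9, 6, 6]
Initialize: done = False
Initialize: n_items = 0
Entering loop: for num in items:
After iteration 1: num = 2, n_items = 0
After iteration 2: num = 10, n_items = 0
After iteration 3: num = 6, n_items = 0
After iteration 4: num = 9, n_items = 0
After iteration 5: num = 6, n_items = 0
After iteration 6: num = 6, n_items = 0
Loop ends.

Final answer: 0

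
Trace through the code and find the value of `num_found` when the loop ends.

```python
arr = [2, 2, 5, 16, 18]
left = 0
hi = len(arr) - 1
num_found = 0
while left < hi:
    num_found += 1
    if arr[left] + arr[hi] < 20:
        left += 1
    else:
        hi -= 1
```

Let's trace through this code step by step.

Initialize: arr = [2, 2, 5, 16, 18]
Initialize: left = 0
Initialize: hi = 4
Initialize: num_found = 0
Entering loop: while left < hi:
After iteration 1: left = 0, hi = 3, num_found = 1
After iteration 2: left = 1, hi = 3, num_found = 2
After iteration 3: left = 2, hi = 3, num_found = 3
After iteration 4: left = 2, hi = 2, num_found = 4
Loop ends.

Final answer: 4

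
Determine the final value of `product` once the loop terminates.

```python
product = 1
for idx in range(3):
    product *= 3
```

Let's trace through this code step by step.

Initialize: product = 1
Entering loop: for idx in range(3):
After iteration 1: idx = 0, product = 3
After iteration 2: idx = 1, product = 9
After iteration 3: idx = 2, product = 27
Loop ends.

Final answer: 27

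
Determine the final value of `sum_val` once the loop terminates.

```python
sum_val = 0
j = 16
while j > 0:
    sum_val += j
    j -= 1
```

Let's trace through this code step by step.

Initialize: sum_val = 0
Initialize: j = 16
Entering loop: while j > 0:
After iteration 1: sum_val = 16, j = 15
After iteration 2: sum_val = 31, j = 14
After iteration 3: sum_val = 45, j = 13
After iteration 4: sum_val = 58, j = 12
After iteration 5: sum_val = 70, j = 11
After iteration 6: sum_val = 81, j = 10
After iteration 7: sum_val = 91, j = 9
After iteration 8: sum_val = 100, j = 8
After iteration 9: sum_val = 108, j = 7
After iteration 10: sum_val = 115, j = 6
After iteration 11: sum_val = 121, j = 5
After iteration 12: sum_val = 126, j = 4
After iteration 13: sum_val = 130, j = 3
After iteration 14: sum_val = 133, j = 2
After iteration 15: sum_val = 135, j = 1
After iteration 16: sum_val = 136, j = 0
Loop ends.

Final answer: 136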